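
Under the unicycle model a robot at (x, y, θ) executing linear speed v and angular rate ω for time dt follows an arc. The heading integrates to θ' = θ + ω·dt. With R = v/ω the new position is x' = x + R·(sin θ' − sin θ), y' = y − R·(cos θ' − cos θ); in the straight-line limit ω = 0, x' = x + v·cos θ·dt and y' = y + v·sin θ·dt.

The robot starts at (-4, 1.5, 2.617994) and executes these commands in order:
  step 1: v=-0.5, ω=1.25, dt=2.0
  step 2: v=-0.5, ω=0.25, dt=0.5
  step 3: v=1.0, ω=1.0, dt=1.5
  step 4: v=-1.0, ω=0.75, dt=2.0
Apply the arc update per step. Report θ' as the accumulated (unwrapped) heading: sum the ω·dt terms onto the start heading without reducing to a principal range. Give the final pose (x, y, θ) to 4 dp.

step 1: θ'=5.1180 (R=-0.4000) → pose (-3.4325, 2.0042, 5.1180)
step 2: θ'=5.2430 (R=-2.0000) → pose (-3.5452, 2.2272, 5.2430)
step 3: θ'=6.7430 (R=1.0000) → pose (-2.2389, 1.8371, 6.7430)
step 4: θ'=8.2430 (R=-1.3333) → pose (-2.8809, 0.1366, 8.2430)

(-2.8809, 0.1366, 8.2430)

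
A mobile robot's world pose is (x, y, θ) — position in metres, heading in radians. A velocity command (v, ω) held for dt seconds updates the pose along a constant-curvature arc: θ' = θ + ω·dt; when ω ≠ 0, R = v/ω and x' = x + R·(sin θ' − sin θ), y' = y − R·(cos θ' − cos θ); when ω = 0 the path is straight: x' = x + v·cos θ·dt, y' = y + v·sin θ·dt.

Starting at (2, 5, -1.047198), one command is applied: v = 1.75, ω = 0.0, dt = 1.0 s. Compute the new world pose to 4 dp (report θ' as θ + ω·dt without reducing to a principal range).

θ' = -1.0472 + 0.0·1.0 = -1.0472
ω = 0 → straight: x' = 2 + 1.75·cos(-1.0472)·1.0 = 2.8750
y' = 5 + 1.75·sin(-1.0472)·1.0 = 3.4845

(2.8750, 3.4845, -1.0472)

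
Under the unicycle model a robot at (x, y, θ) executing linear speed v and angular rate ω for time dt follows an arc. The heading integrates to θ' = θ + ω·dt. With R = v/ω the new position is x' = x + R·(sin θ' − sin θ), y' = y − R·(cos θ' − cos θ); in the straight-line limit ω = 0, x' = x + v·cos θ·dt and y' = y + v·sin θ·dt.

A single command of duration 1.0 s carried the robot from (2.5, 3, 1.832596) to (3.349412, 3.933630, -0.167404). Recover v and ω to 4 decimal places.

Δθ = -0.167404 − 1.832596 = -2.000000
ω = Δθ/dt = -2.000000/1.0 = -2.0000
R = −Δy/(cos θ' − cos θ) = -0.7500
v = R·ω = -0.7500·-2.0000 = 1.5000

v = 1.5000, ω = -2.0000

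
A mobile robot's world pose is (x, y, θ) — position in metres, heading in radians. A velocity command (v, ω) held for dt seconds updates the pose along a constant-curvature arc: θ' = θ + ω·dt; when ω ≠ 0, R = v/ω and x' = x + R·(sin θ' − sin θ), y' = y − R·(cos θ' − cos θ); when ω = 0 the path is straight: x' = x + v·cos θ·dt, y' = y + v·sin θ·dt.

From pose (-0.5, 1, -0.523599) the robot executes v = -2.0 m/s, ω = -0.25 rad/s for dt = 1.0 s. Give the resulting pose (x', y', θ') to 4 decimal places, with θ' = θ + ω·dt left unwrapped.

θ' = -0.5236 + -0.25·1.0 = -0.7736
R = v/ω = -2.0/-0.25 = 8.0000
x' = -0.5 + 8.0000·(sin -0.7736 − sin -0.5236) = -2.0897
y' = 1 − 8.0000·(cos -0.7736 − cos -0.5236) = 2.2050

(-2.0897, 2.2050, -0.7736)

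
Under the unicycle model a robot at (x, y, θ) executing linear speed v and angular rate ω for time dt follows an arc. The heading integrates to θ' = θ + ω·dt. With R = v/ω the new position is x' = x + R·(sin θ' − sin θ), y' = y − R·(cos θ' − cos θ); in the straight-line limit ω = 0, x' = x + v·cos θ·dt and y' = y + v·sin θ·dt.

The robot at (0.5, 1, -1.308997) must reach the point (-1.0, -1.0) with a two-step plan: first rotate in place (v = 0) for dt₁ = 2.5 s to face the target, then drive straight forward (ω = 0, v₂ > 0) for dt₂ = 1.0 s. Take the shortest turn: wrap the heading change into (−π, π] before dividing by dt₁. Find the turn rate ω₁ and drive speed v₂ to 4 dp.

ω₁ = -0.3621, v₂ = 2.5000

heading to target = atan2(-1−1, -1−0.5) = -2.2143
Δθ = wrap(-2.2143 − -1.3090) = -0.9053; ω₁ = Δθ/dt₁ = -0.3621
distance = √((-1−0.5)² + (-1−1)²) = 2.5000; v₂ = distance/dt₂ = 2.5000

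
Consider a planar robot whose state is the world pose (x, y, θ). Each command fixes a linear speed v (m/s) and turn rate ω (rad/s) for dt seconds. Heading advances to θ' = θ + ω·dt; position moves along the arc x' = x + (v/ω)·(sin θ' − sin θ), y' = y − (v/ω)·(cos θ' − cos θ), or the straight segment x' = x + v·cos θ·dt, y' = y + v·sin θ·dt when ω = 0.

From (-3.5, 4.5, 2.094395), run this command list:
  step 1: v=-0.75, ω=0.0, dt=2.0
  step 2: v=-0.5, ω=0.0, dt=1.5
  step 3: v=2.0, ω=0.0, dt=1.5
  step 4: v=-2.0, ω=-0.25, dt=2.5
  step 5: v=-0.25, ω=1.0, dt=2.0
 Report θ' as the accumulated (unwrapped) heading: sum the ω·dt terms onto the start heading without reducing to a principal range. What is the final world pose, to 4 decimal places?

step 1: θ'=2.0944 (straight) → pose (-2.7500, 3.2010, 2.0944)
step 2: θ'=2.0944 (straight) → pose (-2.3750, 2.5514, 2.0944)
step 3: θ'=2.0944 (straight) → pose (-3.8750, 5.1495, 2.0944)
step 4: θ'=1.4694 (R=8.0000) → pose (-2.8443, 0.3397, 1.4694)
step 5: θ'=3.4694 (R=-0.2500) → pose (-2.5151, 0.0777, 3.4694)

(-2.5151, 0.0777, 3.4694)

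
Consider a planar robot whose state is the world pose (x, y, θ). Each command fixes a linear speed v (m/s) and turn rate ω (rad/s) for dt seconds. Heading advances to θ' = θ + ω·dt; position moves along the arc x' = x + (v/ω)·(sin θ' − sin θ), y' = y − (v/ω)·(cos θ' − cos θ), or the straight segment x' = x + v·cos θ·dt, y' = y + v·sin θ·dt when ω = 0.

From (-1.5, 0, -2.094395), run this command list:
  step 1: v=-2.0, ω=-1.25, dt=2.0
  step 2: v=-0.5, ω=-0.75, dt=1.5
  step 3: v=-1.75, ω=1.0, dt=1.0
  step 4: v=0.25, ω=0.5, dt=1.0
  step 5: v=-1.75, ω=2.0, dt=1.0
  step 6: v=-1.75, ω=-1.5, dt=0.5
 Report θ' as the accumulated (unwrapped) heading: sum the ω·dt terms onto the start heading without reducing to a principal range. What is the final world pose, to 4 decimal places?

(2.4924, -2.1502, -2.9694)

step 1: θ'=-4.5944 (R=1.6000) → pose (1.4745, -0.6116, -4.5944)
step 2: θ'=-5.7194 (R=0.6667) → pose (1.1687, -1.2536, -5.7194)
step 3: θ'=-4.7194 (R=-1.7500) → pose (0.3540, -2.7205, -4.7194)
step 4: θ'=-4.2194 (R=0.5000) → pose (0.2945, -2.4804, -4.2194)
step 5: θ'=-2.2194 (R=-0.8750) → pose (1.7626, -2.5948, -2.2194)
step 6: θ'=-2.9694 (R=1.1667) → pose (2.4924, -2.1502, -2.9694)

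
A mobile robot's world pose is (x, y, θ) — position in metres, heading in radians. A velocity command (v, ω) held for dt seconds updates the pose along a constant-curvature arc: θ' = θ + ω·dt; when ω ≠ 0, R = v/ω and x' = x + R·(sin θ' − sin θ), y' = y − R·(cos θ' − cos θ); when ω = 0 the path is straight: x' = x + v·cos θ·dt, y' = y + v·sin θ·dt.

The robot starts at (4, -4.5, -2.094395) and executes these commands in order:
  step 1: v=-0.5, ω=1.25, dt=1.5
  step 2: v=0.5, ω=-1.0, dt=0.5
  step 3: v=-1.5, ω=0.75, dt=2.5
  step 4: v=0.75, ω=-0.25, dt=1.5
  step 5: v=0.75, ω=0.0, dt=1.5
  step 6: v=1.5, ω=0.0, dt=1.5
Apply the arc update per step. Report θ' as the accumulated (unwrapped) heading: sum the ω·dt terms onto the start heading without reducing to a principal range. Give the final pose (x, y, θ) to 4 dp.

(3.8452, -1.4228, 0.7806)

step 1: θ'=-0.2194 (R=-0.4000) → pose (3.7406, -3.9096, -0.2194)
step 2: θ'=-0.7194 (R=-0.5000) → pose (3.9613, -4.0215, -0.7194)
step 3: θ'=1.1556 (R=-2.0000) → pose (0.8134, -4.7192, 1.1556)
step 4: θ'=0.7806 (R=-3.0000) → pose (1.4473, -3.7978, 0.7806)
step 5: θ'=0.7806 (straight) → pose (2.2466, -3.0061, 0.7806)
step 6: θ'=0.7806 (straight) → pose (3.8452, -1.4228, 0.7806)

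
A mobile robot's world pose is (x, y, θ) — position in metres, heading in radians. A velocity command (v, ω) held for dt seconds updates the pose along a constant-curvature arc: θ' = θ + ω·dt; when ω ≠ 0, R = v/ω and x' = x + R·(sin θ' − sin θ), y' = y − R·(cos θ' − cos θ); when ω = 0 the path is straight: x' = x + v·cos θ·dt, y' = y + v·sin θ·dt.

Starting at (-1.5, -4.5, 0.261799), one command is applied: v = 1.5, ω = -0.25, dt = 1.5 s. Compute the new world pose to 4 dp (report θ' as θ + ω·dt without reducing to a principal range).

(0.7307, -4.3340, -0.1132)

θ' = 0.2618 + -0.25·1.5 = -0.1132
R = v/ω = 1.5/-0.25 = -6.0000
x' = -1.5 + -6.0000·(sin -0.1132 − sin 0.2618) = 0.7307
y' = -4.5 − -6.0000·(cos -0.1132 − cos 0.2618) = -4.3340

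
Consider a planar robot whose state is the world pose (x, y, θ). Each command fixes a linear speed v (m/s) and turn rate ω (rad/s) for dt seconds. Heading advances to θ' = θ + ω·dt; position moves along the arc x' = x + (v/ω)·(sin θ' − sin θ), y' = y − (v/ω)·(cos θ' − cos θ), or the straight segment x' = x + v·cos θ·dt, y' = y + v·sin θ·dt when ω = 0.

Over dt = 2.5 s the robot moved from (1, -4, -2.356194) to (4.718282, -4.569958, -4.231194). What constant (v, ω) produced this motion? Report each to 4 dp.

v = -1.7500, ω = -0.7500

Δθ = -4.231194 − -2.356194 = -1.875000
ω = Δθ/dt = -1.875000/2.5 = -0.7500
R = Δx/(sin θ' − sin θ) = 2.3333
v = R·ω = 2.3333·-0.7500 = -1.7500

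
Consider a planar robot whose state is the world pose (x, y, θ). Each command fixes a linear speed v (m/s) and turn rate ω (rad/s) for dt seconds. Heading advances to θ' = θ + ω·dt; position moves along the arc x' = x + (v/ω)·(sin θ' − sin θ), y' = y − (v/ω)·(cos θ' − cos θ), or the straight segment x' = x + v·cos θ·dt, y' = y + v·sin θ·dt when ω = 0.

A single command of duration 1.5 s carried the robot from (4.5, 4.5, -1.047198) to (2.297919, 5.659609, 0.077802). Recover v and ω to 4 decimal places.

Δθ = 0.077802 − -1.047198 = 1.125000
ω = Δθ/dt = 1.125000/1.5 = 0.7500
R = Δx/(sin θ' − sin θ) = -2.3333
v = R·ω = -2.3333·0.7500 = -1.7500

v = -1.7500, ω = 0.7500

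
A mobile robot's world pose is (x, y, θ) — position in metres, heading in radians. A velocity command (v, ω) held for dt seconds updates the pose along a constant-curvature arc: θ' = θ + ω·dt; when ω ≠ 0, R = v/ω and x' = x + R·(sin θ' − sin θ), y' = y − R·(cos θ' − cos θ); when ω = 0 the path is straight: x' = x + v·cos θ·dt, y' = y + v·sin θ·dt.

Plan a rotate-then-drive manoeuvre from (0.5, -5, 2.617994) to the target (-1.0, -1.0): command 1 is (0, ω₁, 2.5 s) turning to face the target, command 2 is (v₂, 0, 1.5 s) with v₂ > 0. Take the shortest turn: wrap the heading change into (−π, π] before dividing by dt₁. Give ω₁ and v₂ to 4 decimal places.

ω₁ = -0.2754, v₂ = 2.8480

heading to target = atan2(-1−-5, -1−0.5) = 1.9296
Δθ = wrap(1.9296 − 2.6180) = -0.6884; ω₁ = Δθ/dt₁ = -0.2754
distance = √((-1−0.5)² + (-1−-5)²) = 4.2720; v₂ = distance/dt₂ = 2.8480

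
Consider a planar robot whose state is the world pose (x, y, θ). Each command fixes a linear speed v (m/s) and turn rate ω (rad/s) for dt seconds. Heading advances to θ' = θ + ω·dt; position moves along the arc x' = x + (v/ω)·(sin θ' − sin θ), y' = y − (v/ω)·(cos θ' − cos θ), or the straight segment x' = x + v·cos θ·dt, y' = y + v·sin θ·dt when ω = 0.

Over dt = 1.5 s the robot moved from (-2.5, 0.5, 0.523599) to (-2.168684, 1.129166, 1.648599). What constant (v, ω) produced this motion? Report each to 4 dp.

Δθ = 1.648599 − 0.523599 = 1.125000
ω = Δθ/dt = 1.125000/1.5 = 0.7500
R = −Δy/(cos θ' − cos θ) = 0.6667
v = R·ω = 0.6667·0.7500 = 0.5000

v = 0.5000, ω = 0.7500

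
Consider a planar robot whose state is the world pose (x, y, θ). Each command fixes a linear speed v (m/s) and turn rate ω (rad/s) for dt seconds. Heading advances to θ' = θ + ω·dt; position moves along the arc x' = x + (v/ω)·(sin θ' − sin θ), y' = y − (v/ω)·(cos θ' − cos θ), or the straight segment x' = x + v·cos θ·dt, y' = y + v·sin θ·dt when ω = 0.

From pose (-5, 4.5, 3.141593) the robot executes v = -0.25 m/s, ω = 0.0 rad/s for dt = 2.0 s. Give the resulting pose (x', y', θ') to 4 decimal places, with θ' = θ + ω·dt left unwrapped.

θ' = 3.1416 + 0.0·2.0 = 3.1416
ω = 0 → straight: x' = -5 + -0.25·cos(3.1416)·2.0 = -4.5000
y' = 4.5 + -0.25·sin(3.1416)·2.0 = 4.5000

(-4.5000, 4.5000, 3.1416)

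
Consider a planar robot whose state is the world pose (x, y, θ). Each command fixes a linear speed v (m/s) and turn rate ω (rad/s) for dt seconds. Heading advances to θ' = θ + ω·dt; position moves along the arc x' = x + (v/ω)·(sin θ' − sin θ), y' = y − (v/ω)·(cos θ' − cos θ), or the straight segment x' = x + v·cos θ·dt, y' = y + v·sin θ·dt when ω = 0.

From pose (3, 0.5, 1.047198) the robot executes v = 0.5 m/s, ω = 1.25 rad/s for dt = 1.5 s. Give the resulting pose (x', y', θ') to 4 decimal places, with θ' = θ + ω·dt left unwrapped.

(2.7406, 1.0904, 2.9222)

θ' = 1.0472 + 1.25·1.5 = 2.9222
R = v/ω = 0.5/1.25 = 0.4000
x' = 3 + 0.4000·(sin 2.9222 − sin 1.0472) = 2.7406
y' = 0.5 − 0.4000·(cos 2.9222 − cos 1.0472) = 1.0904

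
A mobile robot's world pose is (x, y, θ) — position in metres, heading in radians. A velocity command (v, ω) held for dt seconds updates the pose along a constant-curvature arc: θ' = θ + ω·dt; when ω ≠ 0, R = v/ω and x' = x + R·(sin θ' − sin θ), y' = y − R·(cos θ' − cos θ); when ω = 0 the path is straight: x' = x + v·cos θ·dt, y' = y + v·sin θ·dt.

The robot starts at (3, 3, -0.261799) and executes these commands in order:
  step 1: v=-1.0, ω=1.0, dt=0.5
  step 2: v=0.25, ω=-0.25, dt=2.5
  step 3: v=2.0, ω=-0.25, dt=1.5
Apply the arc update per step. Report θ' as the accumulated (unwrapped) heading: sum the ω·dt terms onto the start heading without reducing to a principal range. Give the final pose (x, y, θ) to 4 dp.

(5.6224, 1.3400, -0.7618)

step 1: θ'=0.2382 (R=-1.0000) → pose (2.5052, 3.0058, 0.2382)
step 2: θ'=-0.3868 (R=-1.0000) → pose (3.1184, 2.9602, -0.3868)
step 3: θ'=-0.7618 (R=-8.0000) → pose (5.6224, 1.3400, -0.7618)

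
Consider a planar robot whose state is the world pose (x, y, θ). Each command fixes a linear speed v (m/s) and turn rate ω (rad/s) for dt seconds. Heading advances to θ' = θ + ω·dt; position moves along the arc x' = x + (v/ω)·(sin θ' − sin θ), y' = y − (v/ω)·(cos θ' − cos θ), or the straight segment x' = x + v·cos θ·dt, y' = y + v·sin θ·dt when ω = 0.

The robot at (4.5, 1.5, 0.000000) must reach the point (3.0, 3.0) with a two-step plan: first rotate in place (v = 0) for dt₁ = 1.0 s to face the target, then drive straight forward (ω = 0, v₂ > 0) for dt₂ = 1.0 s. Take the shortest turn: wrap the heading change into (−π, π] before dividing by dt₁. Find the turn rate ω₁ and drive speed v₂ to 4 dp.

ω₁ = 2.3562, v₂ = 2.1213

heading to target = atan2(3−1.5, 3−4.5) = 2.3562
Δθ = wrap(2.3562 − 0.0000) = 2.3562; ω₁ = Δθ/dt₁ = 2.3562
distance = √((3−4.5)² + (3−1.5)²) = 2.1213; v₂ = distance/dt₂ = 2.1213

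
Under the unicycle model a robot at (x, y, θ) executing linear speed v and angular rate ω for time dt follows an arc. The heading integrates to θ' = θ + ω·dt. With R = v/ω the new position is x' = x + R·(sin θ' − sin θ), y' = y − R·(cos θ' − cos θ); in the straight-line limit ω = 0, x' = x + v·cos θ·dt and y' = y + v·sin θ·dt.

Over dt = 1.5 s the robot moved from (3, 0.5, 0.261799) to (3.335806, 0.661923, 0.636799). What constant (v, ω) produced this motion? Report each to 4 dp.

Δθ = 0.636799 − 0.261799 = 0.375000
ω = Δθ/dt = 0.375000/1.5 = 0.2500
R = Δx/(sin θ' − sin θ) = 1.0000
v = R·ω = 1.0000·0.2500 = 0.2500

v = 0.2500, ω = 0.2500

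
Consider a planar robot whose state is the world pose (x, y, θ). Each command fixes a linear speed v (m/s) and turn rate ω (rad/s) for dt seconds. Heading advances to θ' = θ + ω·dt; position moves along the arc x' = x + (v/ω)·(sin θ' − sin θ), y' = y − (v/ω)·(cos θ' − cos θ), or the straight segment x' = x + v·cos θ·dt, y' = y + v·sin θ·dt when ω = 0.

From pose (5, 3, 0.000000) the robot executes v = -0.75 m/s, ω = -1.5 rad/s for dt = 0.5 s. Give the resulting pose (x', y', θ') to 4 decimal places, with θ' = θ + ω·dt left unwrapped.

θ' = 0.0000 + -1.5·0.5 = -0.7500
R = v/ω = -0.75/-1.5 = 0.5000
x' = 5 + 0.5000·(sin -0.7500 − sin 0.0000) = 4.6592
y' = 3 − 0.5000·(cos -0.7500 − cos 0.0000) = 3.1342

(4.6592, 3.1342, -0.7500)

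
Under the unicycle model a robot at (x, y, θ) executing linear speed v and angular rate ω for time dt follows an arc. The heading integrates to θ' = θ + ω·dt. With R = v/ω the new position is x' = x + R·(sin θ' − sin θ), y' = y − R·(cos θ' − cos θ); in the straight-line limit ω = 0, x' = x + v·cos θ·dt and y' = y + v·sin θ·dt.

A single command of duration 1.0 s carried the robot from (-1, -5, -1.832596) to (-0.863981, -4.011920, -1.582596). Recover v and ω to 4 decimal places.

v = -1.0000, ω = 0.2500

Δθ = -1.582596 − -1.832596 = 0.250000
ω = Δθ/dt = 0.250000/1.0 = 0.2500
R = −Δy/(cos θ' − cos θ) = -4.0000
v = R·ω = -4.0000·0.2500 = -1.0000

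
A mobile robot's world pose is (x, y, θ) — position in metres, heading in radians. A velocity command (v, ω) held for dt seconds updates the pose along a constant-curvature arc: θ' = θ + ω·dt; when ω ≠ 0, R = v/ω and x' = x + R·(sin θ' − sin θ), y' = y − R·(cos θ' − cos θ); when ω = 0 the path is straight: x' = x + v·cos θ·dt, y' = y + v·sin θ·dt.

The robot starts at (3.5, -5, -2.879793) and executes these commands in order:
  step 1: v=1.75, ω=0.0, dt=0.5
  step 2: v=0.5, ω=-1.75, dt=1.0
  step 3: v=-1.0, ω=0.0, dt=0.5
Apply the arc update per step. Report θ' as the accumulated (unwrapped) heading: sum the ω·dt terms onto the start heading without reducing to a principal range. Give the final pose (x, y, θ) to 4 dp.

(2.3374, -5.4724, -4.6298)

step 1: θ'=-2.8798 (straight) → pose (2.6548, -5.2265, -2.8798)
step 2: θ'=-4.6298 (R=-0.2857) → pose (2.2961, -4.9741, -4.6298)
step 3: θ'=-4.6298 (straight) → pose (2.3374, -5.4724, -4.6298)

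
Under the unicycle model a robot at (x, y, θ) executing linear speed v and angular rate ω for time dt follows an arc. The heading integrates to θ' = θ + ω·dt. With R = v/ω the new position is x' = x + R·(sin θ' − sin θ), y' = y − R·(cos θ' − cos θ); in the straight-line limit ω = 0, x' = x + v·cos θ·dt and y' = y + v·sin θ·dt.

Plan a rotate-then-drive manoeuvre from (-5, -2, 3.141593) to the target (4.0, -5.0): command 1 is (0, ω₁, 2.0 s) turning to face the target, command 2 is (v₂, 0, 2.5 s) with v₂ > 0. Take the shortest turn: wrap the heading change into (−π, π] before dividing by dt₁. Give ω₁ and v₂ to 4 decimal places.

heading to target = atan2(-5−-2, 4−-5) = -0.3218
Δθ = wrap(-0.3218 − 3.1416) = 2.8198; ω₁ = Δθ/dt₁ = 1.4099
distance = √((4−-5)² + (-5−-2)²) = 9.4868; v₂ = distance/dt₂ = 3.7947

ω₁ = 1.4099, v₂ = 3.7947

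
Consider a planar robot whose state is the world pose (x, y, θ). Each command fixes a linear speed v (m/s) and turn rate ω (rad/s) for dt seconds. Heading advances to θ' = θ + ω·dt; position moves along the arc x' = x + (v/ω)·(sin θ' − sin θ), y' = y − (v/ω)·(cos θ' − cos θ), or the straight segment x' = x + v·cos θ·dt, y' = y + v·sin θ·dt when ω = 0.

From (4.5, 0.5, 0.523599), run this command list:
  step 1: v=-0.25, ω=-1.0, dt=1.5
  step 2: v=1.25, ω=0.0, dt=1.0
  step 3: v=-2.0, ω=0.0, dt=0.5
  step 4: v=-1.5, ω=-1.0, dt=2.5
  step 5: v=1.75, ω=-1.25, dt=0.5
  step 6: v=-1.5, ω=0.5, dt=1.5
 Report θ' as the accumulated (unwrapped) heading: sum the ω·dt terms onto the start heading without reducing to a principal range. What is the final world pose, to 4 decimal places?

(7.1892, 1.9320, -3.3514)

step 1: θ'=-0.9764 (R=0.2500) → pose (4.1679, 0.5765, -0.9764)
step 2: θ'=-0.9764 (straight) → pose (4.8679, -0.4591, -0.9764)
step 3: θ'=-0.9764 (straight) → pose (4.3079, 0.3694, -0.9764)
step 4: θ'=-3.4764 (R=1.5000) → pose (6.0435, 2.6261, -3.4764)
step 5: θ'=-4.1014 (R=-1.4000) → pose (5.3568, 3.1452, -4.1014)
step 6: θ'=-3.3514 (R=-3.0000) → pose (7.1892, 1.9320, -3.3514)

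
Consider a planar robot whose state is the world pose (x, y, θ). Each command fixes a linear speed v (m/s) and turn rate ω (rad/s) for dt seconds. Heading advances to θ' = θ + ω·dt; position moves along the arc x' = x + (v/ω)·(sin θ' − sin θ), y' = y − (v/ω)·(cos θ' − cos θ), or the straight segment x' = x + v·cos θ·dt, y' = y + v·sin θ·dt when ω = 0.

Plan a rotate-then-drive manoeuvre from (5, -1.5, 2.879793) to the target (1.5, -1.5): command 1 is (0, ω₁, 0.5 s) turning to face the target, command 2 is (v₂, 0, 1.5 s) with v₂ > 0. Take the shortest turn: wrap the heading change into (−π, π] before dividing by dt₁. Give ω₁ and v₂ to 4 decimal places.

heading to target = atan2(-1.5−-1.5, 1.5−5) = 3.1416
Δθ = wrap(3.1416 − 2.8798) = 0.2618; ω₁ = Δθ/dt₁ = 0.5236
distance = √((1.5−5)² + (-1.5−-1.5)²) = 3.5000; v₂ = distance/dt₂ = 2.3333

ω₁ = 0.5236, v₂ = 2.3333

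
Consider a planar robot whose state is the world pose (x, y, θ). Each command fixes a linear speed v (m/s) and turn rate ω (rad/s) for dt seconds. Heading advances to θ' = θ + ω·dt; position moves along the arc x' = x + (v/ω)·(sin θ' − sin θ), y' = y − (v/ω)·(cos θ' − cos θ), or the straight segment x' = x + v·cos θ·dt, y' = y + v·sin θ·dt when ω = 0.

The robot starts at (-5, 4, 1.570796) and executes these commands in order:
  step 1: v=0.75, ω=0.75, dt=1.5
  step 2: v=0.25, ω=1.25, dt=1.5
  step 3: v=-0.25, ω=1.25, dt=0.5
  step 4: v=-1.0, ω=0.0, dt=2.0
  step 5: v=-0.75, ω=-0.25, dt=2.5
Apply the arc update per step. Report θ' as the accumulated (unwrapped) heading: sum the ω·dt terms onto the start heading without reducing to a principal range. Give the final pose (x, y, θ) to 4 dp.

(-7.1173, 8.4598, 4.5708)

step 1: θ'=2.6958 (R=1.0000) → pose (-5.5688, 4.9023, 2.6958)
step 2: θ'=4.5708 (R=0.2000) → pose (-5.8531, 4.7500, 4.5708)
step 3: θ'=5.1958 (R=-0.2000) → pose (-5.8740, 4.8712, 5.1958)
step 4: θ'=5.1958 (straight) → pose (-6.8036, 6.6421, 5.1958)
step 5: θ'=4.5708 (R=3.0000) → pose (-7.1173, 8.4598, 4.5708)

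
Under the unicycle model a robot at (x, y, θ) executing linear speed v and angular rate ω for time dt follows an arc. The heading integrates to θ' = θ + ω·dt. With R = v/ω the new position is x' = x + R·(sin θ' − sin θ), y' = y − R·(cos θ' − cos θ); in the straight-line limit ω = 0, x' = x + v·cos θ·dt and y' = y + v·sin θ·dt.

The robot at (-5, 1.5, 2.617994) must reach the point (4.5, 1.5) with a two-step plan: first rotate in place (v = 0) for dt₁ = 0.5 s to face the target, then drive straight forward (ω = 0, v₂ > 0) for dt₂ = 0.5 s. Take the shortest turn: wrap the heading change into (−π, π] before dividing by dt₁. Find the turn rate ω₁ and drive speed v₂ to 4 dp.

ω₁ = -5.2360, v₂ = 19.0000

heading to target = atan2(1.5−1.5, 4.5−-5) = 0.0000
Δθ = wrap(0.0000 − 2.6180) = -2.6180; ω₁ = Δθ/dt₁ = -5.2360
distance = √((4.5−-5)² + (1.5−1.5)²) = 9.5000; v₂ = distance/dt₂ = 19.0000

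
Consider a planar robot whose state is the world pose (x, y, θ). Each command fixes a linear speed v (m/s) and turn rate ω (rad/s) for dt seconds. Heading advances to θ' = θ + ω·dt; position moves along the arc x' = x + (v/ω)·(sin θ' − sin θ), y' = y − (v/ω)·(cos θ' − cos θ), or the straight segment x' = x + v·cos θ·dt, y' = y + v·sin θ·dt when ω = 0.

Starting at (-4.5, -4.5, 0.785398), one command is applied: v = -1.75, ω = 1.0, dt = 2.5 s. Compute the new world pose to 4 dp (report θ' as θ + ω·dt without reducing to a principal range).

θ' = 0.7854 + 1.0·2.5 = 3.2854
R = v/ω = -1.75/1.0 = -1.7500
x' = -4.5 + -1.7500·(sin 3.2854 − sin 0.7854) = -3.0118
y' = -4.5 − -1.7500·(cos 3.2854 − cos 0.7854) = -7.4694

(-3.0118, -7.4694, 3.2854)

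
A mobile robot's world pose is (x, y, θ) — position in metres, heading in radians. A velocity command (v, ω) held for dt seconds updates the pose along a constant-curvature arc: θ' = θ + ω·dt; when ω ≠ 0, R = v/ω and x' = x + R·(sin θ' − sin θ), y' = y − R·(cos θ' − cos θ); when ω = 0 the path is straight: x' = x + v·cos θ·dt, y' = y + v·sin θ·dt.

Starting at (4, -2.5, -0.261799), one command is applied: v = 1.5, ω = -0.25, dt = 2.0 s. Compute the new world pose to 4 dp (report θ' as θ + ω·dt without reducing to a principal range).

θ' = -0.2618 + -0.25·2.0 = -0.7618
R = v/ω = 1.5/-0.25 = -6.0000
x' = 4 + -6.0000·(sin -0.7618 − sin -0.2618) = 6.5884
y' = -2.5 − -6.0000·(cos -0.7618 − cos -0.2618) = -3.9540

(6.5884, -3.9540, -0.7618)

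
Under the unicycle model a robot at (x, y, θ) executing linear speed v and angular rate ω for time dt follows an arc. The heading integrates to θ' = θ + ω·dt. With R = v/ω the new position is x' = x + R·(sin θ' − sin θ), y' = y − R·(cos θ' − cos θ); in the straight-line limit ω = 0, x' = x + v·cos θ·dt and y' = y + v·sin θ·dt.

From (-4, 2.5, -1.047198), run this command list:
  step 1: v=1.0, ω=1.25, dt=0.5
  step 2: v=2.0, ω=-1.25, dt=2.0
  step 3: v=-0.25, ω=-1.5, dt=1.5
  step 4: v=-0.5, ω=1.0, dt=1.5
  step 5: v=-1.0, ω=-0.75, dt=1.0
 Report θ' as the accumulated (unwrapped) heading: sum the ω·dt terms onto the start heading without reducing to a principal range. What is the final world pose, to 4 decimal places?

step 1: θ'=-0.4222 (R=0.8000) → pose (-3.6350, 2.1702, -0.4222)
step 2: θ'=-2.9222 (R=-1.6000) → pose (-3.9424, -0.8509, -2.9222)
step 3: θ'=-5.1722 (R=0.1667) → pose (-3.7568, -1.0875, -5.1722)
step 4: θ'=-3.6722 (R=-0.5000) → pose (-3.5617, -1.7407, -3.6722)
step 5: θ'=-4.4222 (R=1.3333) → pose (-2.9589, -2.5092, -4.4222)

(-2.9589, -2.5092, -4.4222)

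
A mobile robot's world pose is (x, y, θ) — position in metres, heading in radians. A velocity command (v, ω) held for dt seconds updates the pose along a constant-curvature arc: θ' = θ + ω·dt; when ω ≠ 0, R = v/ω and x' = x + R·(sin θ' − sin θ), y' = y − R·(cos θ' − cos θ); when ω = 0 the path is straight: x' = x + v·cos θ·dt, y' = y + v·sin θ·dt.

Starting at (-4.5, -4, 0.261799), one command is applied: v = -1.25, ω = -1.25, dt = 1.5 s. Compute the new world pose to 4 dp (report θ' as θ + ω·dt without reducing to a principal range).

θ' = 0.2618 + -1.25·1.5 = -1.6132
R = v/ω = -1.25/-1.25 = 1.0000
x' = -4.5 + 1.0000·(sin -1.6132 − sin 0.2618) = -5.7579
y' = -4 − 1.0000·(cos -1.6132 − cos 0.2618) = -2.9917

(-5.7579, -2.9917, -1.6132)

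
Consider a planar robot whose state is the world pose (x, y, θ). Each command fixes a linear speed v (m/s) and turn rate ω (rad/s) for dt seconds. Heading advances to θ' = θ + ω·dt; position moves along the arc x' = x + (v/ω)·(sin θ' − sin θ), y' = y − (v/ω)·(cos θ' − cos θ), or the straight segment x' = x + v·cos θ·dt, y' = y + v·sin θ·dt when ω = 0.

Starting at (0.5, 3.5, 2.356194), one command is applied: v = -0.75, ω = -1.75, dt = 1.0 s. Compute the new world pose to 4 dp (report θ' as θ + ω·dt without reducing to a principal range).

θ' = 2.3562 + -1.75·1.0 = 0.6062
R = v/ω = -0.75/-1.75 = 0.4286
x' = 0.5 + 0.4286·(sin 0.6062 − sin 2.3562) = 0.4411
y' = 3.5 − 0.4286·(cos 0.6062 − cos 2.3562) = 2.8447

(0.4411, 2.8447, 0.6062)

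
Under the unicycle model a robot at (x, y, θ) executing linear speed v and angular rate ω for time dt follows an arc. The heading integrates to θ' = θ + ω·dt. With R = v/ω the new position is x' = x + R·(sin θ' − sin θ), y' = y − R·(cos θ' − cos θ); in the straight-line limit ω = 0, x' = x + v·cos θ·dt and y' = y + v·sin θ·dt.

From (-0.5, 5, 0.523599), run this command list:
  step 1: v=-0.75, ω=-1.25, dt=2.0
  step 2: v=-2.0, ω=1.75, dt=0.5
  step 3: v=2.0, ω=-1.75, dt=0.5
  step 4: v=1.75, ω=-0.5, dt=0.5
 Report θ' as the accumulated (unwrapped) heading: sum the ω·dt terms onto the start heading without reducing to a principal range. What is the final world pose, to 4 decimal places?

(-1.7930, 5.0036, -2.2264)

step 1: θ'=-1.9764 (R=0.6000) → pose (-1.3513, 5.7564, -1.9764)
step 2: θ'=-1.1014 (R=-1.1429) → pose (-1.3822, 6.7243, -1.1014)
step 3: θ'=-1.9764 (R=-1.1429) → pose (-1.3513, 5.7564, -1.9764)
step 4: θ'=-2.2264 (R=-3.5000) → pose (-1.7930, 5.0036, -2.2264)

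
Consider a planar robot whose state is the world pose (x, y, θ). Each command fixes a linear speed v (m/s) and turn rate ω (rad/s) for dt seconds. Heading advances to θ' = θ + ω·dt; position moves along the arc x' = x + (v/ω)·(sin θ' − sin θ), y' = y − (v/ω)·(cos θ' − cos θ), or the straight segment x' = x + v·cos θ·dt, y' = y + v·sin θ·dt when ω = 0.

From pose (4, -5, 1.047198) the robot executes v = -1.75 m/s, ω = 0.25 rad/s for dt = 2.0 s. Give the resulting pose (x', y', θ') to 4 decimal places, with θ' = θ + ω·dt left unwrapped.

θ' = 1.0472 + 0.25·2.0 = 1.5472
R = v/ω = -1.75/0.25 = -7.0000
x' = 4 + -7.0000·(sin 1.5472 − sin 1.0472) = 3.0641
y' = -5 − -7.0000·(cos 1.5472 − cos 1.0472) = -8.3348

(3.0641, -8.3348, 1.5472)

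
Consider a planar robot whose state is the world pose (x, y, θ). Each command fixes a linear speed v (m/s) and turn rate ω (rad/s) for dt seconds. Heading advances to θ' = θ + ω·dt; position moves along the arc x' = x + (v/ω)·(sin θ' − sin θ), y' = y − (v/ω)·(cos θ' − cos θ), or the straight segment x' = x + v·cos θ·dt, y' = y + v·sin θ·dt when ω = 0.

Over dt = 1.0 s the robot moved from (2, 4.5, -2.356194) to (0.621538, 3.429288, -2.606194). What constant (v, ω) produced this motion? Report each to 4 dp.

Δθ = -2.606194 − -2.356194 = -0.250000
ω = Δθ/dt = -0.250000/1.0 = -0.2500
R = Δx/(sin θ' − sin θ) = -7.0000
v = R·ω = -7.0000·-0.2500 = 1.7500

v = 1.7500, ω = -0.2500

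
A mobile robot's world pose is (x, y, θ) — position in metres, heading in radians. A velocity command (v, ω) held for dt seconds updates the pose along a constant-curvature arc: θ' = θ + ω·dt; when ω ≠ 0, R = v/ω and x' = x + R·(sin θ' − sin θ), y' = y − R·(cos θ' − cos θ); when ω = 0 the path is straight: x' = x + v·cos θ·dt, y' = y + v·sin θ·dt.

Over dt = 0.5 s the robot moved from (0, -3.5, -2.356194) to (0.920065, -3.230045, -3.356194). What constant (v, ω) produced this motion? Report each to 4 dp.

v = -2.0000, ω = -2.0000

Δθ = -3.356194 − -2.356194 = -1.000000
ω = Δθ/dt = -1.000000/0.5 = -2.0000
R = Δx/(sin θ' − sin θ) = 1.0000
v = R·ω = 1.0000·-2.0000 = -2.0000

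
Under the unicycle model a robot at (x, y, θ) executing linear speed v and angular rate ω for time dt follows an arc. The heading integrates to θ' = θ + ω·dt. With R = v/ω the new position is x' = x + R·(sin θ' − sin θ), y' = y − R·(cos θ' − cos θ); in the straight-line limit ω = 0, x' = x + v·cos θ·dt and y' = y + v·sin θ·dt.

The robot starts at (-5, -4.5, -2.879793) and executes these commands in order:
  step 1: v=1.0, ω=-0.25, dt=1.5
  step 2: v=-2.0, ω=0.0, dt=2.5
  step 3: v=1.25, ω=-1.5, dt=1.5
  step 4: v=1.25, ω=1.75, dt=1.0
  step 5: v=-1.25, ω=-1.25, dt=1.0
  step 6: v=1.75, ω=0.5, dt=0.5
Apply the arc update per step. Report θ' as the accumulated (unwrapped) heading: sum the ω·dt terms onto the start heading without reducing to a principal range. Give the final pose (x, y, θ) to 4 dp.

step 1: θ'=-3.2548 (R=-4.0000) → pose (-6.4871, -4.6107, -3.2548)
step 2: θ'=-3.2548 (straight) → pose (-1.5191, -5.1755, -3.2548)
step 3: θ'=-5.5048 (R=-0.8333) → pose (-2.0101, -3.7541, -5.5048)
step 4: θ'=-3.7548 (R=0.7143) → pose (-2.1006, -2.6614, -3.7548)
step 5: θ'=-5.0048 (R=1.0000) → pose (-1.7185, -3.7674, -5.0048)
step 6: θ'=-4.7548 (R=3.5000) → pose (-1.5731, -2.9069, -4.7548)

(-1.5731, -2.9069, -4.7548)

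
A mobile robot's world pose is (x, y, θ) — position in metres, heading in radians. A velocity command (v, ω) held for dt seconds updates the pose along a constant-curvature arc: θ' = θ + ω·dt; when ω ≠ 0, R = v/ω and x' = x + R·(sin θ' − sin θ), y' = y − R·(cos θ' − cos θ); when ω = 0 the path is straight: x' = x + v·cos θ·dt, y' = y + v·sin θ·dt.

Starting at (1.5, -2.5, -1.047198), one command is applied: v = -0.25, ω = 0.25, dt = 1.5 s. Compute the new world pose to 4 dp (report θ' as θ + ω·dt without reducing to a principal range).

θ' = -1.0472 + 0.25·1.5 = -0.6722
R = v/ω = -0.25/0.25 = -1.0000
x' = 1.5 + -1.0000·(sin -0.6722 − sin -1.0472) = 1.2567
y' = -2.5 − -1.0000·(cos -0.6722 − cos -1.0472) = -2.2175

(1.2567, -2.2175, -0.6722)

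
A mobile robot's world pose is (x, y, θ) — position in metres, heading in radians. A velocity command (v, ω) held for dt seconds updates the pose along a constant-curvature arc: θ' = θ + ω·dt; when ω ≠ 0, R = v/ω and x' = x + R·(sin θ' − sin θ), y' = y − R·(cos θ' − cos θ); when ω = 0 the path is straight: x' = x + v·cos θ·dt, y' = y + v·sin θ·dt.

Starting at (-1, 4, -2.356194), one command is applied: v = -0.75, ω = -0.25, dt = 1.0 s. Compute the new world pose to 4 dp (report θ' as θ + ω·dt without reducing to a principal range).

θ' = -2.3562 + -0.25·1.0 = -2.6062
R = v/ω = -0.75/-0.25 = 3.0000
x' = -1 + 3.0000·(sin -2.6062 − sin -2.3562) = -0.4092
y' = 4 − 3.0000·(cos -2.6062 − cos -2.3562) = 4.4589

(-0.4092, 4.4589, -2.6062)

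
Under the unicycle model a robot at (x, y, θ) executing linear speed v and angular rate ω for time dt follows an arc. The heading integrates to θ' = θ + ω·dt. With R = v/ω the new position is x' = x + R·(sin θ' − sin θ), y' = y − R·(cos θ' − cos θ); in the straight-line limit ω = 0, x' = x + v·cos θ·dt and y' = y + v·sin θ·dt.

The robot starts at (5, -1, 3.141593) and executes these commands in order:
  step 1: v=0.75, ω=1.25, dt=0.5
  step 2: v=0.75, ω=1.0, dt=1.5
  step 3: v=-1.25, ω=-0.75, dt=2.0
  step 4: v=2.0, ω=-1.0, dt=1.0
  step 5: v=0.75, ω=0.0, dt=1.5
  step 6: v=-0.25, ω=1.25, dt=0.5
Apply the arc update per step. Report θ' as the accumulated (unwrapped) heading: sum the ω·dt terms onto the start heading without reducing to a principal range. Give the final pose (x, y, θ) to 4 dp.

(2.0652, 0.2777, 3.3916)

step 1: θ'=3.7666 (R=0.6000) → pose (4.6489, -1.1134, 3.7666)
step 2: θ'=5.2666 (R=0.7500) → pose (4.4500, -2.1163, 5.2666)
step 3: θ'=3.7666 (R=1.6667) → pose (4.8921, 0.1124, 3.7666)
step 4: θ'=2.7666 (R=-2.0000) → pose (2.9893, -0.1267, 2.7666)
step 5: θ'=2.7666 (straight) → pose (1.9425, 0.2853, 2.7666)
step 6: θ'=3.3916 (R=-0.2000) → pose (2.0652, 0.2777, 3.3916)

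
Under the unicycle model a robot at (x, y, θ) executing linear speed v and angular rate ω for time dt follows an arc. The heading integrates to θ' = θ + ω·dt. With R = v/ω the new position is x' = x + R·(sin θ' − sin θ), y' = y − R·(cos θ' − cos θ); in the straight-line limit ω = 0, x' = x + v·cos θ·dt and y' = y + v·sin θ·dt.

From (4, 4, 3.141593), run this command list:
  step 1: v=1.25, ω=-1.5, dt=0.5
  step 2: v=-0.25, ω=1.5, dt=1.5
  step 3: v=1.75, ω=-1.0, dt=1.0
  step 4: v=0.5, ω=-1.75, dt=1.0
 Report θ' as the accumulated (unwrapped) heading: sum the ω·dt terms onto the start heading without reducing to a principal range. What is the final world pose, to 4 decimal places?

step 1: θ'=2.3916 (R=-0.8333) → pose (3.4320, 4.2236, 2.3916)
step 2: θ'=4.6416 (R=-0.1667) → pose (3.7118, 4.3338, 4.6416)
step 3: θ'=3.6416 (R=-1.7500) → pose (2.8052, 2.9218, 3.6416)
step 4: θ'=1.8916 (R=-0.2857) → pose (2.3971, 3.0824, 1.8916)

(2.3971, 3.0824, 1.8916)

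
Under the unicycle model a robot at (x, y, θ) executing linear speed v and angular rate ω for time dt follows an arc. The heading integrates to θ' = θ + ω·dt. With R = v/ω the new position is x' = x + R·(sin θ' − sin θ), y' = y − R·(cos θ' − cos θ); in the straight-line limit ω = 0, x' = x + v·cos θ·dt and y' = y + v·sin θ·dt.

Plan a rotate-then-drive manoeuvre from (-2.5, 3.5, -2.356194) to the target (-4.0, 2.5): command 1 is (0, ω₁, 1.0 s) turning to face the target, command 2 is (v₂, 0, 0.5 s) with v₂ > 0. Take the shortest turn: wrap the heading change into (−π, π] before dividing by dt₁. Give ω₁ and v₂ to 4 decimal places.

ω₁ = -0.1974, v₂ = 3.6056

heading to target = atan2(2.5−3.5, -4−-2.5) = -2.5536
Δθ = wrap(-2.5536 − -2.3562) = -0.1974; ω₁ = Δθ/dt₁ = -0.1974
distance = √((-4−-2.5)² + (2.5−3.5)²) = 1.8028; v₂ = distance/dt₂ = 3.6056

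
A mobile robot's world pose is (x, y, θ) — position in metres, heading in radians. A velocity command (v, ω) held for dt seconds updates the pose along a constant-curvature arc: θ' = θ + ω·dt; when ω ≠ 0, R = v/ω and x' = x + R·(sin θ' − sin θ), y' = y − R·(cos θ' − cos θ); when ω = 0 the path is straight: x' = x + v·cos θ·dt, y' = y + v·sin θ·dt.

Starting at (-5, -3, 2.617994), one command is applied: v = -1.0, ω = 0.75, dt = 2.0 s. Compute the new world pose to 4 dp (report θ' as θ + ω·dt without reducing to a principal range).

θ' = 2.6180 + 0.75·2.0 = 4.1180
R = v/ω = -1.0/0.75 = -1.3333
x' = -5 + -1.3333·(sin 4.1180 − sin 2.6180) = -3.2287
y' = -3 − -1.3333·(cos 4.1180 − cos 2.6180) = -2.5920

(-3.2287, -2.5920, 4.1180)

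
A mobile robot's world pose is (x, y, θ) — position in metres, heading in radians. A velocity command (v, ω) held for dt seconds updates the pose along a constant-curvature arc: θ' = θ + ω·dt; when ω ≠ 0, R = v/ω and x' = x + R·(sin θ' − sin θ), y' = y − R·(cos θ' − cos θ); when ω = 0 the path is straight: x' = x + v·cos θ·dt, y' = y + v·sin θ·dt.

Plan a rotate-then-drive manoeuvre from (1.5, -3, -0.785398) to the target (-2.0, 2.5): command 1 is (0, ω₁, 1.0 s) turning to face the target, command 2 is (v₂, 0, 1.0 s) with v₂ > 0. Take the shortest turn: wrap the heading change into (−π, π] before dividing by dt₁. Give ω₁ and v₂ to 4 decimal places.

ω₁ = 2.9229, v₂ = 6.5192

heading to target = atan2(2.5−-3, -2−1.5) = 2.1375
Δθ = wrap(2.1375 − -0.7854) = 2.9229; ω₁ = Δθ/dt₁ = 2.9229
distance = √((-2−1.5)² + (2.5−-3)²) = 6.5192; v₂ = distance/dt₂ = 6.5192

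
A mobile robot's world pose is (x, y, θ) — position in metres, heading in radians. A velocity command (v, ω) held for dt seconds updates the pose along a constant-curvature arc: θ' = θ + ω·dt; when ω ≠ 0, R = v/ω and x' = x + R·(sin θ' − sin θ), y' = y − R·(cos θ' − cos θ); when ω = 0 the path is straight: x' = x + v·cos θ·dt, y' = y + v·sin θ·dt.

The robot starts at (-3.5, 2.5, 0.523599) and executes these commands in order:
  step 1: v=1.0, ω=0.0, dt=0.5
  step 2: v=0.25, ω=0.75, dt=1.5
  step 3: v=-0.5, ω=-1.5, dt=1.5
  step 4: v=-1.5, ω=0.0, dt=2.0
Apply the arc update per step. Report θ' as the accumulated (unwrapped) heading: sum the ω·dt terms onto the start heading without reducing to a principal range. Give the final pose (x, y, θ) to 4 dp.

step 1: θ'=0.5236 (straight) → pose (-3.0670, 2.7500, 0.5236)
step 2: θ'=1.6486 (R=0.3333) → pose (-2.9013, 3.0646, 1.6486)
step 3: θ'=-0.6014 (R=0.3333) → pose (-3.4223, 2.7638, -0.6014)
step 4: θ'=-0.6014 (straight) → pose (-5.8959, 4.4612, -0.6014)

(-5.8959, 4.4612, -0.6014)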